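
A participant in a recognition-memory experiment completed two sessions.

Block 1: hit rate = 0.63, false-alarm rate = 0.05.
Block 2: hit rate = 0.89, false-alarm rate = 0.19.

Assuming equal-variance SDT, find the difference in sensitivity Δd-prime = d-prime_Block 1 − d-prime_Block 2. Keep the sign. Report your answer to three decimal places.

Δd-prime = -0.128

Block 1: z(0.63) = 0.3319, z(0.05) = -1.6449, d' = 1.9768
Block 2: z(0.89) = 1.2265, z(0.19) = -0.8779, d' = 2.1044
Δd' = d'_Block 1 − d'_Block 2 = 1.9768 − 2.1044 = -0.1276
Block 2 has the higher sensitivity.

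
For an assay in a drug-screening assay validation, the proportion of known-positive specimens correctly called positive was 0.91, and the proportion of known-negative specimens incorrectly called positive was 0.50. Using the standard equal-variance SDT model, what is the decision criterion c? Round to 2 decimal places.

z(H) = 1.3408
z(FA) = 0.0000
c = −½·[z(H) + z(FA)] = −0.5 × (1.3408 + 0.0000) = -0.6704

c = -0.67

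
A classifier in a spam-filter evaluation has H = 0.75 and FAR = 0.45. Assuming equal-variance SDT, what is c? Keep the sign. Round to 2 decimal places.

c = -0.27

Φ⁻¹(H) = Φ⁻¹(0.75) = 0.674
Φ⁻¹(FA) = Φ⁻¹(0.45) = -0.126
c = −½·[z(H) + z(FA)] = −0.5 × (0.674 + (-0.126)) = -0.274
c < 0: the classifier has a liberal response bias.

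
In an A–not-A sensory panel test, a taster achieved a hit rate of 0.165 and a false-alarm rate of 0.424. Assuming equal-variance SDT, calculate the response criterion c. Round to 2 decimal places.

c = 0.58

z(H) = -0.9741
z(FA) = -0.1917
c = −½·[z(H) + z(FA)] = −0.5 × (-0.9741 + (-0.1917)) = 0.5829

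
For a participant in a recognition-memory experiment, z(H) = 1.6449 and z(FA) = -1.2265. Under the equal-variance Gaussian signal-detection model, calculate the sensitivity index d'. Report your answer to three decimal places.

d' = 2.871

d' = z(H) − z(FA) = 1.6449 − (-1.2265) = 2.8714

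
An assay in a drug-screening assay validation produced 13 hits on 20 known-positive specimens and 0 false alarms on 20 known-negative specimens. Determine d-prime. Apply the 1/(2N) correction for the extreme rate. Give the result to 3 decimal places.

d-prime = 2.345

The false-alarm rate is 0/20 = 0, so apply the 1/(2N) correction: FA → 1/(2·20) = 0.02500.
z(H) = z(0.65000) = 0.3853
z(FA) = z(0.02500) = -1.9600
d' = 0.3853 − (-1.9600) = 2.3453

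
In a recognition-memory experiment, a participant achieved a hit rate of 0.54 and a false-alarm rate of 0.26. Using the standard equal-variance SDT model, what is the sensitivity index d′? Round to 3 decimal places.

d′ = 0.744

z(0.54) = 0.1004, z(0.26) = -0.6433
d' = z(H) − z(FA) = 0.1004 − (-0.6433) = 0.7437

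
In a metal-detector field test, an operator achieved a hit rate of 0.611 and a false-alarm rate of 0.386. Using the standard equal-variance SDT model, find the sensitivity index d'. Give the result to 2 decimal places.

d' = 0.57

z(0.611) = 0.2819, z(0.386) = -0.2898
d' = z(H) − z(FA) = 0.2819 − (-0.2898) = 0.5717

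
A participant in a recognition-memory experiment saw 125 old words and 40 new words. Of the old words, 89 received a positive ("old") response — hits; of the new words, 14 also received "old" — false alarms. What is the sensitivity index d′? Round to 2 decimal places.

d′ = 0.94

H = 89/125 = 0.7120
FA = 14/40 = 0.3500
Φ⁻¹(0.7120) = 0.559, Φ⁻¹(0.3500) = -0.385
d' = z(H) − z(FA) = 0.559 − (-0.385) = 0.944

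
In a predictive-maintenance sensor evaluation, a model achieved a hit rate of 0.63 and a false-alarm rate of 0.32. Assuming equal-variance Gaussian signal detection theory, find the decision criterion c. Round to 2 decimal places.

c = 0.07

z(H) = z(0.63) = 0.332
z(FA) = z(0.32) = -0.468
c = −½·[z(H) + z(FA)] = −0.5 × (0.332 + (-0.468)) = 0.068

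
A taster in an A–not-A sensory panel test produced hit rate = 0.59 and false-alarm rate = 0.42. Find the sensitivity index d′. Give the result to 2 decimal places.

d′ = 0.43

z(0.59) = 0.2275, z(0.42) = -0.2019
d' = z(H) − z(FA) = 0.2275 − (-0.2019) = 0.4294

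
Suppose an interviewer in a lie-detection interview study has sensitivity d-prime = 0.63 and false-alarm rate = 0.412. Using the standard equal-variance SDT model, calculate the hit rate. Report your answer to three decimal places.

z(false-alarm rate) = z(0.412) = -0.2224
z(H) = z(FA) + d' = -0.2224 + 0.63 = 0.4076
hit rate = Φ(0.4076) = 0.6582

hit rate = 0.658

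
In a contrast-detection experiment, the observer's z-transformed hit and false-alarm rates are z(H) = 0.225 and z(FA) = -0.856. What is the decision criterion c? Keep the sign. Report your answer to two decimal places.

c = 0.32

c = −½·[z(H) + z(FA)] = −½·(0.225 + (-0.856)) = 0.3155
c > 0: the observer has a conservative response bias.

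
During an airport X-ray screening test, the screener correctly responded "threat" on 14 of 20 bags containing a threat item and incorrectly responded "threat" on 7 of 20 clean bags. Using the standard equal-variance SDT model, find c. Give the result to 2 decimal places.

H = 14/20 = 0.7000
FA = 7/20 = 0.3500
Φ⁻¹(0.7000) = 0.5244, Φ⁻¹(0.3500) = -0.3853
c = −½·[z(H) + z(FA)] = −0.5 × (0.5244 + (-0.3853)) = -0.06955
c < 0: the screener has a liberal response bias.

c = -0.07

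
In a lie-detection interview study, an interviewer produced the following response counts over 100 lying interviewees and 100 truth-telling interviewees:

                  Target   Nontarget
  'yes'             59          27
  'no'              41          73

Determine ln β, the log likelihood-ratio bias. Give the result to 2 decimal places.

ln β = 0.16

H = 59/100 = 0.5900
FA = 27/100 = 0.2700
z(H) = z(0.5900) = 0.228
z(FA) = z(0.2700) = -0.613
ln β = −½·[z(H)² − z(FA)²] = −0.5 × (0.052 − 0.376) = 0.162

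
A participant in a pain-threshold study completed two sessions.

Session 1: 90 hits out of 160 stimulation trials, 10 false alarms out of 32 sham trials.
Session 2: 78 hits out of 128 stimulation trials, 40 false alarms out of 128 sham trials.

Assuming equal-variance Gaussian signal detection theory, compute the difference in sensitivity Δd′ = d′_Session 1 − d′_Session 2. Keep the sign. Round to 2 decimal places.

Δd′ = -0.12

Session 1: z(0.5625) = 0.157, z(0.3125) = -0.489, d' = 0.646
Session 2: z(0.6094) = 0.278, z(0.3125) = -0.489, d' = 0.767
Δd' = d'_Session 1 − d'_Session 2 = 0.646 − 0.767 = -0.121
Session 2 has the higher sensitivity.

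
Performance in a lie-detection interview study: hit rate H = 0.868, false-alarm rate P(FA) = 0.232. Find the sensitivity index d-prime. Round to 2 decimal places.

z(H) = z(0.868) = 1.1170
z(FA) = z(0.232) = -0.7323
d' = z(H) − z(FA) = 1.1170 − (-0.7323) = 1.8493

d-prime = 1.85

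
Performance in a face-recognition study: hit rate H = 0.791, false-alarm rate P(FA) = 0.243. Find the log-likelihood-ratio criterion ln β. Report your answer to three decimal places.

ln β = -0.085

z(H) = 0.8099
z(FA) = -0.6967
ln β = −½·[z(H)² − z(FA)²] = −0.5 × (0.6559 − 0.4854) = -0.08525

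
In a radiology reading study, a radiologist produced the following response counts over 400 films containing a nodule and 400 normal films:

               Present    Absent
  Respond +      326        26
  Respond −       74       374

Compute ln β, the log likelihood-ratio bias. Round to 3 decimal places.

ln β = 0.744

H = 326/400 = 0.8150
FA = 26/400 = 0.0650
Φ⁻¹(H) = 0.8965
Φ⁻¹(FA) = -1.5141
ln β = −½·[z(H)² − z(FA)²] = −0.5 × (0.8037 − 2.2925) = 0.7444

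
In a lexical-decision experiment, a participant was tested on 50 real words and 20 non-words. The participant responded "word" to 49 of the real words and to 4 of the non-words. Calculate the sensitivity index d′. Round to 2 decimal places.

d′ = 2.90

H = 49/50 = 0.9800
FA = 4/20 = 0.2000
Φ⁻¹(H) = Φ⁻¹(0.9800) = 2.054
Φ⁻¹(FA) = Φ⁻¹(0.2000) = -0.842
d' = z(H) − z(FA) = 2.054 − (-0.842) = 2.896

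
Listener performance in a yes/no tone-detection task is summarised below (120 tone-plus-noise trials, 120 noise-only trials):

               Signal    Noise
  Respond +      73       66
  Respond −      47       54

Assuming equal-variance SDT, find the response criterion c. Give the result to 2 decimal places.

c = -0.20

H = 73/120 = 0.6083
FA = 66/120 = 0.5500
z(0.6083) = 0.275, z(0.5500) = 0.126
c = −½·[z(H) + z(FA)] = −0.5 × (0.275 + 0.126) = -0.2005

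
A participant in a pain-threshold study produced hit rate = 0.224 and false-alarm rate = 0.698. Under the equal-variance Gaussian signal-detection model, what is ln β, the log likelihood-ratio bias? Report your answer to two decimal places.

z(H) = z(0.224) = -0.759
z(FA) = z(0.698) = 0.519
ln β = −½·[z(H)² − z(FA)²] = −0.5 × (0.576 − 0.269) = -0.1535

ln β = -0.15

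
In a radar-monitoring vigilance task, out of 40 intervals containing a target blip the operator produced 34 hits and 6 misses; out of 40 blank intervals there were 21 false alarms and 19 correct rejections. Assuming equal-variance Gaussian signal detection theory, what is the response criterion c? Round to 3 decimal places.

c = -0.550

H = 34/40 = 0.8500
FA = 21/40 = 0.5250
z(H) = 1.0364
z(FA) = 0.0627
c = −½·[z(H) + z(FA)] = −0.5 × (1.0364 + 0.0627) = -0.54955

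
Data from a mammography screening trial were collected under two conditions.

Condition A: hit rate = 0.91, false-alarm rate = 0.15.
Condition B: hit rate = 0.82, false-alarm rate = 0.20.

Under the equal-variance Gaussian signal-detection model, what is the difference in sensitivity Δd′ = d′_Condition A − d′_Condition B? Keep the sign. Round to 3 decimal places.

Δd′ = 0.620

Condition A: z(0.91) = 1.3408, z(0.15) = -1.0364, d' = 2.3772
Condition B: z(0.82) = 0.9154, z(0.20) = -0.8416, d' = 1.7570
Δd' = d'_Condition A − d'_Condition B = 2.3772 − 1.7570 = 0.6202
Condition A has the higher sensitivity.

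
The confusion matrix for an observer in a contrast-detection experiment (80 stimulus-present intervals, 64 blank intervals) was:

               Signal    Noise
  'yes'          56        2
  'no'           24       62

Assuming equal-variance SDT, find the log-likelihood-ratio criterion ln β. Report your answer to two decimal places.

ln β = 1.60

H = 56/80 = 0.7000
FA = 2/64 = 0.0312
z(H) = z(0.7000) = 0.524
z(FA) = z(0.0312) = -1.863
ln β = −½·[z(H)² − z(FA)²] = −0.5 × (0.275 − 3.471) = 1.598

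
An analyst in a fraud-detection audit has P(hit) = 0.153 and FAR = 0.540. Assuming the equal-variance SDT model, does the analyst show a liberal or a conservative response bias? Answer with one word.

z(H) = -1.024, z(FA) = 0.100
c = −½·(z(H) + z(FA)) = 0.462
c > 0 → conservative criterion (biased toward responding “no”).

conservative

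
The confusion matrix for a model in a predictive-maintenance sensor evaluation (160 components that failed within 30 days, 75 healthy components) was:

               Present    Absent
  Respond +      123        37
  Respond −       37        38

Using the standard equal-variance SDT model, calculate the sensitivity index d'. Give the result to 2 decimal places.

H = 123/160 = 0.7688
FA = 37/75 = 0.4933
z(H) = 0.735
z(FA) = -0.017
d' = z(H) − z(FA) = 0.735 − (-0.017) = 0.752

d' = 0.75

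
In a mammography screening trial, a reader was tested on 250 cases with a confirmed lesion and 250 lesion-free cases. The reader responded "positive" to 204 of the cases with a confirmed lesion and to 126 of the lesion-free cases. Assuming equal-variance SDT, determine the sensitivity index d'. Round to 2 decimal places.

H = 204/250 = 0.8160
FA = 126/250 = 0.5040
z(H) = 0.900
z(FA) = 0.010
d' = z(H) − z(FA) = 0.900 − 0.010 = 0.890

d' = 0.89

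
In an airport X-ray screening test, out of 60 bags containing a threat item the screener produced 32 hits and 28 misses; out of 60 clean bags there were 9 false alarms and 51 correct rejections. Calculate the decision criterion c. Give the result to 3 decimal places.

c = 0.476

H = 32/60 = 0.5333
FA = 9/60 = 0.1500
z(H) = z(0.5333) = 0.0836
z(FA) = z(0.1500) = -1.0364
c = −½·[z(H) + z(FA)] = −0.5 × (0.0836 + (-1.0364)) = 0.4764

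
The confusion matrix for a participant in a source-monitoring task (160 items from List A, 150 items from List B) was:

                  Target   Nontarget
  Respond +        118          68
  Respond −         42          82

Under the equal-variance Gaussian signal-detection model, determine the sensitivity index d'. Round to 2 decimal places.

d' = 0.75

H = 118/160 = 0.7375
FA = 68/150 = 0.4533
Φ⁻¹(H) = Φ⁻¹(0.7375) = 0.636
Φ⁻¹(FA) = Φ⁻¹(0.4533) = -0.117
d' = z(H) − z(FA) = 0.636 − (-0.117) = 0.753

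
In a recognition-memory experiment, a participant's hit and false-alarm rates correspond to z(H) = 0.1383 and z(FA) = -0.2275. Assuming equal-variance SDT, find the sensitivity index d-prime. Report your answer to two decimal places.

d-prime = 0.37

d' = z(H) − z(FA) = 0.1383 − (-0.2275) = 0.3658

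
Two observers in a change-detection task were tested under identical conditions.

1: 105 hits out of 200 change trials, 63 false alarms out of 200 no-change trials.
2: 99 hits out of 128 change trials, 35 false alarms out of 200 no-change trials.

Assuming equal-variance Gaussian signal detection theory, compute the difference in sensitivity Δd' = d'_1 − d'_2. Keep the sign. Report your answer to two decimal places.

Δd' = -1.14

1: z(0.5250) = 0.063, z(0.3150) = -0.482, d' = 0.545
2: z(0.7734) = 0.750, z(0.1750) = -0.935, d' = 1.685
Δd' = d'_1 − d'_2 = 0.545 − 1.685 = -1.140
2 has the higher sensitivity.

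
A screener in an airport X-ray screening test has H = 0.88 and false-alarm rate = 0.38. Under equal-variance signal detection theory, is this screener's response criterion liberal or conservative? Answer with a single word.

liberal

z(H) = 1.175, z(FA) = -0.305
c = −½·(z(H) + z(FA)) = -0.435
c < 0 → liberal criterion (biased toward responding “yes”).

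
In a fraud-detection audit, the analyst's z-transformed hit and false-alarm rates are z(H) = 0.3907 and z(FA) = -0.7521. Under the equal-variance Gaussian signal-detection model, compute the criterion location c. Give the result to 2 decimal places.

c = 0.18

c = −½·[z(H) + z(FA)] = −½·(0.3907 + (-0.7521)) = 0.1807
c > 0: the analyst has a conservative response bias.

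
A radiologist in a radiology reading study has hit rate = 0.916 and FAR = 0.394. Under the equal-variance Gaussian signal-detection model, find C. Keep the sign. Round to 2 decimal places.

z(H) = z(0.916) = 1.3787
z(FA) = z(0.394) = -0.2689
c = −½·[z(H) + z(FA)] = −0.5 × (1.3787 + (-0.2689)) = -0.5549
c < 0: the radiologist has a liberal response bias.

C = -0.55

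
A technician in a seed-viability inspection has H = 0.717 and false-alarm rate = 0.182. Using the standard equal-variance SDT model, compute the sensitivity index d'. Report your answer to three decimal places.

d' = 1.482

z(0.717) = 0.5740, z(0.182) = -0.9078
d' = z(H) − z(FA) = 0.5740 − (-0.9078) = 1.4818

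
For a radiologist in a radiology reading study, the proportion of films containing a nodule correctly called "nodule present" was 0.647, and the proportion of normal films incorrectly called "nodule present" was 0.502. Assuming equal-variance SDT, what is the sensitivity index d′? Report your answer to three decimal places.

z(H) = z(0.647) = 0.3772
z(FA) = z(0.502) = 0.0050
d' = z(H) − z(FA) = 0.3772 − 0.0050 = 0.3722

d′ = 0.372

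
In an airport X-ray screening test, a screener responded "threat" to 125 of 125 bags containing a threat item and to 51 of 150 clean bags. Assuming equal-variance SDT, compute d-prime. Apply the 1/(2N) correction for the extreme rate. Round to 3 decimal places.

The hit rate is 125/125 = 1, so apply the 1/(2N) correction: H → 1 − 1/(2·125) = 0.99600.
z(H) = z(0.99600) = 2.6521
z(FA) = z(0.34000) = -0.4125
d' = 2.6521 − (-0.4125) = 3.0646

d-prime = 3.065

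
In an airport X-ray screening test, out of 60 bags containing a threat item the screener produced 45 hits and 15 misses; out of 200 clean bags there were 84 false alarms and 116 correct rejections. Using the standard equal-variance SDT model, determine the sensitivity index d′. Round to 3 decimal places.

H = 45/60 = 0.7500
FA = 84/200 = 0.4200
z(H) = 0.6745
z(FA) = -0.2019
d' = z(H) − z(FA) = 0.6745 − (-0.2019) = 0.8764

d′ = 0.876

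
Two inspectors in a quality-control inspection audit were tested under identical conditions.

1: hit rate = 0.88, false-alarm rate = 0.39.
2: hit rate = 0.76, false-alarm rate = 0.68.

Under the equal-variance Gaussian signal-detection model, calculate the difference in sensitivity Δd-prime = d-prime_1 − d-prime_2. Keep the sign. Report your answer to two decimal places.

1: z(0.88) = 1.175, z(0.39) = -0.279, d' = 1.454
2: z(0.76) = 0.706, z(0.68) = 0.468, d' = 0.238
Δd' = d'_1 − d'_2 = 1.454 − 0.238 = 1.216
1 has the higher sensitivity.

Δd-prime = 1.22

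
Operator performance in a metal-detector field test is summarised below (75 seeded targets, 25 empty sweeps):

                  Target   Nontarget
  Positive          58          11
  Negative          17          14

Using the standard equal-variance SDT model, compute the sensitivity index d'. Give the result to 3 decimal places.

d' = 0.901

H = 58/75 = 0.7733
FA = 11/25 = 0.4400
Φ⁻¹(H) = Φ⁻¹(0.7733) = 0.7498
Φ⁻¹(FA) = Φ⁻¹(0.4400) = -0.1510
d' = z(H) − z(FA) = 0.7498 − (-0.1510) = 0.9008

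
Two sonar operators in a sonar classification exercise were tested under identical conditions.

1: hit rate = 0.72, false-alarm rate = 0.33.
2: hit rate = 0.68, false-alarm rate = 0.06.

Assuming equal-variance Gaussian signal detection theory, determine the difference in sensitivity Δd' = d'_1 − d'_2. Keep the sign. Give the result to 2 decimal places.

1: z(0.72) = 0.583, z(0.33) = -0.440, d' = 1.023
2: z(0.68) = 0.468, z(0.06) = -1.555, d' = 2.023
Δd' = d'_1 − d'_2 = 1.023 − 2.023 = -1.000
2 has the higher sensitivity.

Δd' = -1.00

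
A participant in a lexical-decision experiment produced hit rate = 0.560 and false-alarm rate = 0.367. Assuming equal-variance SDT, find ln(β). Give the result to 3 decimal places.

ln β = 0.046

z(H) = 0.1510
z(FA) = -0.3398
ln β = −½·[z(H)² − z(FA)²] = −0.5 × (0.0228 − 0.1155) = 0.04635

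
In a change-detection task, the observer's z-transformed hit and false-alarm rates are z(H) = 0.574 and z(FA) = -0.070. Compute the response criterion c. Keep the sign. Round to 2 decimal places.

c = −½·[z(H) + z(FA)] = −½·(0.574 + (-0.070)) = -0.252

c = -0.25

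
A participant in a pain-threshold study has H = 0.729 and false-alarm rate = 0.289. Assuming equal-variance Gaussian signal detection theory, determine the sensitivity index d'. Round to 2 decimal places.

d' = 1.17

z(H) = z(0.729) = 0.610
z(FA) = z(0.289) = -0.556
d' = z(H) − z(FA) = 0.610 − (-0.556) = 1.166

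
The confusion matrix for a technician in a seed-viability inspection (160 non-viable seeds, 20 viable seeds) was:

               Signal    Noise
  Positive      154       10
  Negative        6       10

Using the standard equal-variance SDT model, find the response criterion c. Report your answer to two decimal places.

H = 154/160 = 0.9625
FA = 10/20 = 0.5000
z(H) = z(0.9625) = 1.7805
z(FA) = z(0.5000) = 0.0000
c = −½·[z(H) + z(FA)] = −0.5 × (1.7805 + 0.0000) = -0.89025
c < 0: the technician has a liberal response bias.

c = -0.89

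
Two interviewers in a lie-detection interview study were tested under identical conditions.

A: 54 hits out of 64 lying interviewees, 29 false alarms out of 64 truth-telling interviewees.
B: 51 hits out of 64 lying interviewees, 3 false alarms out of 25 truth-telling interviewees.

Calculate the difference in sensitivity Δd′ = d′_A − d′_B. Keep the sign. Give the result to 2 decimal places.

A: z(0.8438) = 1.010, z(0.4531) = -0.118, d' = 1.128
B: z(0.7969) = 0.831, z(0.1200) = -1.175, d' = 2.006
Δd' = d'_A − d'_B = 1.128 − 2.006 = -0.878
B has the higher sensitivity.

Δd′ = -0.88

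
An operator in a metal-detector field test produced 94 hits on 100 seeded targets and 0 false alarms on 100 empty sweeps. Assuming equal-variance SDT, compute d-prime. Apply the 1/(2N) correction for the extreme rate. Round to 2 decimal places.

The false-alarm rate is 0/100 = 0, so apply the 1/(2N) correction: FA → 1/(2·100) = 0.00500.
z(H) = z(0.94000) = 1.555
z(FA) = z(0.00500) = -2.576
d' = 1.555 − (-2.576) = 4.131

d-prime = 4.13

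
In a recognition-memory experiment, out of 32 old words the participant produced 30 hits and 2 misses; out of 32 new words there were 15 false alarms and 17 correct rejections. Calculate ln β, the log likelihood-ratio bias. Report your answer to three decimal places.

ln β = -1.174

H = 30/32 = 0.9375
FA = 15/32 = 0.4688
z(0.9375) = 1.5341, z(0.4688) = -0.0783
ln β = −½·[z(H)² − z(FA)²] = −0.5 × (2.3535 − 0.0061) = -1.1737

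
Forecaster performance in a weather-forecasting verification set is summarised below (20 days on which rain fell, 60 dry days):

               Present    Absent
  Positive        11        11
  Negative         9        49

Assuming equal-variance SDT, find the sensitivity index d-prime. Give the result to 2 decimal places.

d-prime = 1.03

H = 11/20 = 0.5500
FA = 11/60 = 0.1833
Φ⁻¹(H) = 0.126
Φ⁻¹(FA) = -0.903
d' = z(H) − z(FA) = 0.126 − (-0.903) = 1.029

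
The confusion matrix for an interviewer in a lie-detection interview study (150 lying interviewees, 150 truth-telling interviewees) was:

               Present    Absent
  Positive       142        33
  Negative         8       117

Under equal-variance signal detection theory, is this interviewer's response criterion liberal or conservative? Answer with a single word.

liberal

z(H) = 1.613, z(FA) = -0.772
c = −½·(z(H) + z(FA)) = -0.4205
c < 0 → liberal criterion (biased toward responding “yes”).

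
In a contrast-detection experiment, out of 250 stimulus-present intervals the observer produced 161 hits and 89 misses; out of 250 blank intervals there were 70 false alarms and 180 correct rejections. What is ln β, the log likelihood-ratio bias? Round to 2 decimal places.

ln β = 0.10

H = 161/250 = 0.6440
FA = 70/250 = 0.2800
z(0.6440) = 0.369, z(0.2800) = -0.583
ln β = −½·[z(H)² − z(FA)²] = −0.5 × (0.136 − 0.340) = 0.102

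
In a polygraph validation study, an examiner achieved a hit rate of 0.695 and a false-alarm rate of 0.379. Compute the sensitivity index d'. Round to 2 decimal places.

z(H) = 0.510
z(FA) = -0.308
d' = z(H) − z(FA) = 0.510 − (-0.308) = 0.818

d' = 0.82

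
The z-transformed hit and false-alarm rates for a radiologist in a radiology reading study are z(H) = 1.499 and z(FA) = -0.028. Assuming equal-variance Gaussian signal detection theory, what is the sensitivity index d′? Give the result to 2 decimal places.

d' = z(H) − z(FA) = 1.499 − (-0.028) = 1.527

d′ = 1.53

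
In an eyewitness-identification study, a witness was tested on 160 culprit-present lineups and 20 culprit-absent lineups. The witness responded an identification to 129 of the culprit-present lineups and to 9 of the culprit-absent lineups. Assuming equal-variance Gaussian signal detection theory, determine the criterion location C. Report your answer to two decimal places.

H = 129/160 = 0.8063
FA = 9/20 = 0.4500
z(H) = z(0.8063) = 0.864
z(FA) = z(0.4500) = -0.126
c = −½·[z(H) + z(FA)] = −0.5 × (0.864 + (-0.126)) = -0.369

C = -0.37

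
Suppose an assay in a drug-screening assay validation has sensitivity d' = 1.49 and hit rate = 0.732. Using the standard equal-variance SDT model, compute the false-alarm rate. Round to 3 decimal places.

false-alarm rate = 0.192

z(hit rate) = z(0.732) = 0.6189
z(FA) = z(H) − d' = 0.6189 − 1.49 = -0.8711
false-alarm rate = Φ(-0.8711) = 0.1918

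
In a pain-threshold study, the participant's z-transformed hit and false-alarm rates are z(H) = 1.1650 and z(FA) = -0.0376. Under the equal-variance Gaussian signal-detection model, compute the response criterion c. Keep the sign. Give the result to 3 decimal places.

c = −½·[z(H) + z(FA)] = −½·(1.1650 + (-0.0376)) = -0.5637

c = -0.564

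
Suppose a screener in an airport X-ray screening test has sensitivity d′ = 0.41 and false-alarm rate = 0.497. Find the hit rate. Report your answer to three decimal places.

z(false-alarm rate) = z(0.497) = -0.0075
z(H) = z(FA) + d' = -0.0075 + 0.41 = 0.4025
hit rate = Φ(0.4025) = 0.6563

hit rate = 0.656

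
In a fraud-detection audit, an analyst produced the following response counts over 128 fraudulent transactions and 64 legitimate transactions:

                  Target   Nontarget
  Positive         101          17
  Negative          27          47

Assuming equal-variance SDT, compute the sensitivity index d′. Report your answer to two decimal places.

d′ = 1.43

H = 101/128 = 0.7891
FA = 17/64 = 0.2656
z(H) = z(0.7891) = 0.8033
z(FA) = z(0.2656) = -0.6262
d' = z(H) − z(FA) = 0.8033 − (-0.6262) = 1.4295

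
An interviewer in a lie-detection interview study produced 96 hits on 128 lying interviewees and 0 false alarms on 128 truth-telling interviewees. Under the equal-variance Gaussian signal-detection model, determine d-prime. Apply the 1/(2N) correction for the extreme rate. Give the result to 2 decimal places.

The false-alarm rate is 0/128 = 0, so apply the 1/(2N) correction: FA → 1/(2·128) = 0.00391.
z(H) = z(0.75000) = 0.674
z(FA) = z(0.00391) = -2.660
d' = 0.674 − (-2.660) = 3.334

d-prime = 3.33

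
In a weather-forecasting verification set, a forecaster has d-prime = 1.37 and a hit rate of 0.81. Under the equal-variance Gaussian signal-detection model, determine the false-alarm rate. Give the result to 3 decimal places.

false-alarm rate = 0.311

z(hit rate) = z(0.81) = 0.8779
z(FA) = z(H) − d' = 0.8779 − 1.37 = -0.4921
false-alarm rate = Φ(-0.4921) = 0.3113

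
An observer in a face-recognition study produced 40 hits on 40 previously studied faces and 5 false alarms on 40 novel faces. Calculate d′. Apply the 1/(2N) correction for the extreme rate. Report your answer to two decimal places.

d′ = 3.39

The hit rate is 40/40 = 1, so apply the 1/(2N) correction: H → 1 − 1/(2·40) = 0.98750.
z(H) = z(0.98750) = 2.241
z(FA) = z(0.12500) = -1.150
d' = 2.241 − (-1.150) = 3.391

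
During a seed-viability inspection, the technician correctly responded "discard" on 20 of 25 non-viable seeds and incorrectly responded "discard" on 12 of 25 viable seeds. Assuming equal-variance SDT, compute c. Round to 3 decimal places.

c = -0.396

H = 20/25 = 0.8000
FA = 12/25 = 0.4800
Φ⁻¹(H) = 0.8416
Φ⁻¹(FA) = -0.0502
c = −½·[z(H) + z(FA)] = −0.5 × (0.8416 + (-0.0502)) = -0.3957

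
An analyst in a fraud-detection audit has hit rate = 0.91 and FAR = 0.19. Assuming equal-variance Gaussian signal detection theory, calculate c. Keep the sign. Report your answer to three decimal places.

z(H) = 1.3408
z(FA) = -0.8779
c = −½·[z(H) + z(FA)] = −0.5 × (1.3408 + (-0.8779)) = -0.23145
c < 0: the analyst has a liberal response bias.

c = -0.231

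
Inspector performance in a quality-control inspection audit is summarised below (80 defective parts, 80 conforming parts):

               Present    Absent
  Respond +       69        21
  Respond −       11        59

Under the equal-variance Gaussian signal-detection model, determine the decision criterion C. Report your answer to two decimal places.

H = 69/80 = 0.8625
FA = 21/80 = 0.2625
z(H) = 1.0916
z(FA) = -0.6357
c = −½·[z(H) + z(FA)] = −0.5 × (1.0916 + (-0.6357)) = -0.22795

C = -0.23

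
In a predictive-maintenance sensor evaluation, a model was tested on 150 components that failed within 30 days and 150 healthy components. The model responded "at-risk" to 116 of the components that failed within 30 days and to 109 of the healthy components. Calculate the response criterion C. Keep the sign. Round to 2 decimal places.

C = -0.68

H = 116/150 = 0.7733
FA = 109/150 = 0.7267
z(0.7733) = 0.7498, z(0.7267) = 0.6029
c = −½·[z(H) + z(FA)] = −0.5 × (0.7498 + 0.6029) = -0.67635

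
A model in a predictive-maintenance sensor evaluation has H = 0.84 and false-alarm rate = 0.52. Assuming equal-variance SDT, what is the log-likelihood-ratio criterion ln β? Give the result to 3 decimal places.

ln β = -0.493

z(0.84) = 0.9945, z(0.52) = 0.0502
ln β = −½·[z(H)² − z(FA)²] = −0.5 × (0.9890 − 0.0025) = -0.49325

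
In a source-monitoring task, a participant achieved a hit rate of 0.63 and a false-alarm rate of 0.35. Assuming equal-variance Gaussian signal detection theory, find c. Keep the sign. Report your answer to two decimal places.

z(H) = z(0.63) = 0.332
z(FA) = z(0.35) = -0.385
c = −½·[z(H) + z(FA)] = −0.5 × (0.332 + (-0.385)) = 0.0265
c > 0: the participant has a conservative response bias.

c = 0.03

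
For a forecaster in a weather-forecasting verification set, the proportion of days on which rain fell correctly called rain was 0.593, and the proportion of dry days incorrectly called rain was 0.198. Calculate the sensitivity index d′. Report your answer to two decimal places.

d′ = 1.08

z(H) = 0.2353
z(FA) = -0.8488
d' = z(H) − z(FA) = 0.2353 − (-0.8488) = 1.0841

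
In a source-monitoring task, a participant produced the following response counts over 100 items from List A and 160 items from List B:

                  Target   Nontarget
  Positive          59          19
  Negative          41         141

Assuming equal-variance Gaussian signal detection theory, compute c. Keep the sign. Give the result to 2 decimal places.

c = 0.48

H = 59/100 = 0.5900
FA = 19/160 = 0.1187
z(H) = z(0.5900) = 0.228
z(FA) = z(0.1187) = -1.182
c = −½·[z(H) + z(FA)] = −0.5 × (0.228 + (-1.182)) = 0.477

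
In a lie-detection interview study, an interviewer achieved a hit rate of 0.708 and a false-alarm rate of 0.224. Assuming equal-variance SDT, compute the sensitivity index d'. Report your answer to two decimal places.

z(H) = z(0.708) = 0.5476
z(FA) = z(0.224) = -0.7588
d' = z(H) − z(FA) = 0.5476 − (-0.7588) = 1.3064

d' = 1.31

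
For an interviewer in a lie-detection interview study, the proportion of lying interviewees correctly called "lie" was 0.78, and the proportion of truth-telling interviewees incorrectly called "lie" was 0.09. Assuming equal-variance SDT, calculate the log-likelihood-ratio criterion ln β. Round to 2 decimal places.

z(0.78) = 0.772, z(0.09) = -1.341
ln β = −½·[z(H)² − z(FA)²] = −0.5 × (0.596 − 1.798) = 0.601

ln β = 0.60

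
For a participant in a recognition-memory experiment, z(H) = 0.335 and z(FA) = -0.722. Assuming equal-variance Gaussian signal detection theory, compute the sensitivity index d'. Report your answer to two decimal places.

d' = 1.06

d' = z(H) − z(FA) = 0.335 − (-0.722) = 1.057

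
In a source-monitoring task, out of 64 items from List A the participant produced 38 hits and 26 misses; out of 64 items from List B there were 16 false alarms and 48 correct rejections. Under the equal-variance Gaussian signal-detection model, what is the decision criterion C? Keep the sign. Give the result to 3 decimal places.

C = 0.219

H = 38/64 = 0.5938
FA = 16/64 = 0.2500
z(H) = z(0.5938) = 0.2373
z(FA) = z(0.2500) = -0.6745
c = −½·[z(H) + z(FA)] = −0.5 × (0.2373 + (-0.6745)) = 0.2186
c > 0: the participant has a conservative response bias.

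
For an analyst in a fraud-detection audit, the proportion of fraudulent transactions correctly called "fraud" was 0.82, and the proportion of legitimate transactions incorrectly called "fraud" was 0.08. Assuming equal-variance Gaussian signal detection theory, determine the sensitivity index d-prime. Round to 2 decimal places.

Φ⁻¹(H) = Φ⁻¹(0.82) = 0.915
Φ⁻¹(FA) = Φ⁻¹(0.08) = -1.405
d' = z(H) − z(FA) = 0.915 − (-1.405) = 2.320

d-prime = 2.32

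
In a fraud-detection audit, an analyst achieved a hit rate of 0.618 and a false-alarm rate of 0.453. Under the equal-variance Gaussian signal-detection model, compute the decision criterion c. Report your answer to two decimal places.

c = -0.09

z(H) = z(0.618) = 0.3002
z(FA) = z(0.453) = -0.1181
c = −½·[z(H) + z(FA)] = −0.5 × (0.3002 + (-0.1181)) = -0.09105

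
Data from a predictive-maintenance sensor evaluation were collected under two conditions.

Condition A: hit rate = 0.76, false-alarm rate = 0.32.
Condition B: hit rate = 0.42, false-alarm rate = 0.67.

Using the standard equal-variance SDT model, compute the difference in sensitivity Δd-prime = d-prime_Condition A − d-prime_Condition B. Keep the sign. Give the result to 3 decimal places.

Condition A: z(0.76) = 0.7063, z(0.32) = -0.4677, d' = 1.1740
Condition B: z(0.42) = -0.2019, z(0.67) = 0.4399, d' = -0.6418
Δd' = d'_Condition A − d'_Condition B = 1.1740 − (-0.6418) = 1.8158
Condition A has the higher sensitivity.

Δd-prime = 1.816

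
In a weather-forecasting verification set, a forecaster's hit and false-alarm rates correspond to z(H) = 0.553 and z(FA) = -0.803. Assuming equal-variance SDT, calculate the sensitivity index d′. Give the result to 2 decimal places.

d′ = 1.36

d' = z(H) − z(FA) = 0.553 − (-0.803) = 1.356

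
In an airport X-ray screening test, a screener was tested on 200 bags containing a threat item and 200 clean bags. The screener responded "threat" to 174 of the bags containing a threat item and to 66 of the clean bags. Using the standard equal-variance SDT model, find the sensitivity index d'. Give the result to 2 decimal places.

d' = 1.57

H = 174/200 = 0.8700
FA = 66/200 = 0.3300
z(H) = z(0.8700) = 1.126
z(FA) = z(0.3300) = -0.440
d' = z(H) − z(FA) = 1.126 − (-0.440) = 1.566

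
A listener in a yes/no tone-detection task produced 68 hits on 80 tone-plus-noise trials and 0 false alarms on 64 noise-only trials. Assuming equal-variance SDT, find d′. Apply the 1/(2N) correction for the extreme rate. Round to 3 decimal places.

The false-alarm rate is 0/64 = 0, so apply the 1/(2N) correction: FA → 1/(2·64) = 0.00781.
z(H) = z(0.85000) = 1.0364
z(FA) = z(0.00781) = -2.4177
d' = 1.0364 − (-2.4177) = 3.4541

d′ = 3.454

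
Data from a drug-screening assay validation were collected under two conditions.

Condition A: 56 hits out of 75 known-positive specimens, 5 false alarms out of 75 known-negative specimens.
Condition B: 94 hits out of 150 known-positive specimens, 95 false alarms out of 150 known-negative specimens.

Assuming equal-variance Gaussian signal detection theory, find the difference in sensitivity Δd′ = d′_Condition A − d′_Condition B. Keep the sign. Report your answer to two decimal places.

Δd′ = 2.18

Condition A: z(0.7467) = 0.664, z(0.0667) = -1.501, d' = 2.165
Condition B: z(0.6267) = 0.323, z(0.6333) = 0.341, d' = -0.018
Δd' = d'_Condition A − d'_Condition B = 2.165 − (-0.018) = 2.183
Condition A has the higher sensitivity.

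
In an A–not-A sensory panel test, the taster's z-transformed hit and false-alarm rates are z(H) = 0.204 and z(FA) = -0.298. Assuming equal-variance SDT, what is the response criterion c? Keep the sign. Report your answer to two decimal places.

c = −½·[z(H) + z(FA)] = −½·(0.204 + (-0.298)) = 0.047
c > 0: the taster has a conservative response bias.

c = 0.05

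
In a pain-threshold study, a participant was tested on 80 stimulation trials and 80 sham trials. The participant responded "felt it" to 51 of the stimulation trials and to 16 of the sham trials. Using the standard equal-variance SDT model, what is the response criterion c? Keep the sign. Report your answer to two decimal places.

c = 0.24

H = 51/80 = 0.6375
FA = 16/80 = 0.2000
z(H) = z(0.6375) = 0.3518
z(FA) = z(0.2000) = -0.8416
c = −½·[z(H) + z(FA)] = −0.5 × (0.3518 + (-0.8416)) = 0.2449
c > 0: the participant has a conservative response bias.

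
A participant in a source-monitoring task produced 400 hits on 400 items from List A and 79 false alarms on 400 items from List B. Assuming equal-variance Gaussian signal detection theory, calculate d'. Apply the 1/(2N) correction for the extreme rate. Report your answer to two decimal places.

d' = 3.87

The hit rate is 400/400 = 1, so apply the 1/(2N) correction: H → 1 − 1/(2·400) = 0.99875.
z(H) = z(0.99875) = 3.023
z(FA) = z(0.19750) = -0.851
d' = 3.023 − (-0.851) = 3.874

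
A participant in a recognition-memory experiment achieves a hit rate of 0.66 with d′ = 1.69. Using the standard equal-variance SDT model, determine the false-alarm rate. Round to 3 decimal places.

false-alarm rate = 0.101

z(hit rate) = z(0.66) = 0.4125
z(FA) = z(H) − d' = 0.4125 − 1.69 = -1.2775
false-alarm rate = Φ(-1.2775) = 0.1007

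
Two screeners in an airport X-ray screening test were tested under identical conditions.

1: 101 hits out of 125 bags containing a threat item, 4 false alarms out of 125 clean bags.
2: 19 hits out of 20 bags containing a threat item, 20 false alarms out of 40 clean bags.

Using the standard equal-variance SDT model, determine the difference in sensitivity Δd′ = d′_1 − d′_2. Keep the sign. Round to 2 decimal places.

Δd′ = 1.08

1: z(0.8080) = 0.871, z(0.0320) = -1.852, d' = 2.723
2: z(0.9500) = 1.645, z(0.5000) = 0.000, d' = 1.645
Δd' = d'_1 − d'_2 = 2.723 − 1.645 = 1.078
1 has the higher sensitivity.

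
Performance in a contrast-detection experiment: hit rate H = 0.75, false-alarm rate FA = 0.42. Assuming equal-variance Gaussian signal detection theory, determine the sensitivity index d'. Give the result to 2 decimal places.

z(0.75) = 0.6745, z(0.42) = -0.2019
d' = z(H) − z(FA) = 0.6745 − (-0.2019) = 0.8764

d' = 0.88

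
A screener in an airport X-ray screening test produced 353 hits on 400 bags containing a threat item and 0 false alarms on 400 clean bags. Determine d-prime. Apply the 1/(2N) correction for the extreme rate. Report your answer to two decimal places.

The false-alarm rate is 0/400 = 0, so apply the 1/(2N) correction: FA → 1/(2·400) = 0.00125.
z(H) = z(0.88250) = 1.188
z(FA) = z(0.00125) = -3.023
d' = 1.188 − (-3.023) = 4.211

d-prime = 4.21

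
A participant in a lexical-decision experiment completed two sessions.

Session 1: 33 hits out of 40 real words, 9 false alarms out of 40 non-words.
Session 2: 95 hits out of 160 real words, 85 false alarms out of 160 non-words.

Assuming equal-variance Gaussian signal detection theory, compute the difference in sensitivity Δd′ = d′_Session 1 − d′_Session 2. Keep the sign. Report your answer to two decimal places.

Session 1: z(0.8250) = 0.935, z(0.2250) = -0.755, d' = 1.690
Session 2: z(0.5938) = 0.237, z(0.5312) = 0.078, d' = 0.159
Δd' = d'_Session 1 − d'_Session 2 = 1.690 − 0.159 = 1.531
Session 1 has the higher sensitivity.

Δd′ = 1.53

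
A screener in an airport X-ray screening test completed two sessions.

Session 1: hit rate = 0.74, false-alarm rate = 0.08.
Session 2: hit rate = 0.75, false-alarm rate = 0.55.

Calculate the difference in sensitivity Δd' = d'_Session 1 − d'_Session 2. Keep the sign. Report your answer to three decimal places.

Δd' = 1.500

Session 1: z(0.74) = 0.6433, z(0.08) = -1.4051, d' = 2.0484
Session 2: z(0.75) = 0.6745, z(0.55) = 0.1257, d' = 0.5488
Δd' = d'_Session 1 − d'_Session 2 = 2.0484 − 0.5488 = 1.4996
Session 1 has the higher sensitivity.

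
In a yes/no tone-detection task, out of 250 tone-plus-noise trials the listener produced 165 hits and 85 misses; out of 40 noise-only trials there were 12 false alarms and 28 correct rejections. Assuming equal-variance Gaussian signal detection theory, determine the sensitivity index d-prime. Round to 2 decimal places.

H = 165/250 = 0.6600
FA = 12/40 = 0.3000
z(H) = 0.412
z(FA) = -0.524
d' = z(H) − z(FA) = 0.412 − (-0.524) = 0.936

d-prime = 0.94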